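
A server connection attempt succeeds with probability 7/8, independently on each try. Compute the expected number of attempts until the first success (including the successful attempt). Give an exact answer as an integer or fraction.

For a geometric distribution, E[trials] = 1/p = 1/(7/8) = 8/7.

8/7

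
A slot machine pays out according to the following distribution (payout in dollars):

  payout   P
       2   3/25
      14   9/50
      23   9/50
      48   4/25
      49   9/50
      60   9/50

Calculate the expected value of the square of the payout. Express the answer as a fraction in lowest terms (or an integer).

7899/5

E[X²] = (3/25)·4 + (9/50)·196 + (9/50)·529 + (4/25)·2304 + (9/50)·2401 + (9/50)·3600
     = 7899/5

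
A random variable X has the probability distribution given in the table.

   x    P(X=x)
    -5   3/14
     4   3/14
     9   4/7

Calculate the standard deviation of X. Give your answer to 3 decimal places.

5.548

E[X] = 69/14, E[X²] = 771/14
Var(X) = E[X²] − (E[X])² = 771/14 − 4761/196 = 6033/196
SD(X) = √(6033/196) ≈ 5.548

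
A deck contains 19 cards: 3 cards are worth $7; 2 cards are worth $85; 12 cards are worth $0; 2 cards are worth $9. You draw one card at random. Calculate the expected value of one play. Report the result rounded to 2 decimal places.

$11.00

E[payout] = (3/19)·7 + (2/19)·85 + (12/19)·0 + (2/19)·9 = 11
≈ $11.00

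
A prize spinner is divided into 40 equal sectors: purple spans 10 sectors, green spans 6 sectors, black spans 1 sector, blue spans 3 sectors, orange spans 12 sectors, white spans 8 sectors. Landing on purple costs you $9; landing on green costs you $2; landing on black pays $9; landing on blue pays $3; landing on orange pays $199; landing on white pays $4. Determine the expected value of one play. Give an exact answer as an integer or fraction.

E[payout] = (10/40)·(-9) + (6/40)·(-2) + (1/40)·9 + (3/40)·3 + (12/40)·199 + (8/40)·4 = 292/5

292/5 dollars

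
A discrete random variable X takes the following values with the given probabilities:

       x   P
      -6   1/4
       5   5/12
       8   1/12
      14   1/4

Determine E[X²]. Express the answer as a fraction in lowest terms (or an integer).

E[X²] = (1/4)·36 + (5/12)·25 + (1/12)·64 + (1/4)·196
     = 295/4

295/4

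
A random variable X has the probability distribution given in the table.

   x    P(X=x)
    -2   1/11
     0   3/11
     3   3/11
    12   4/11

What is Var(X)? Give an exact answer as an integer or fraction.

E[X] = (1/11)·(-2) + (3/11)·0 + (3/11)·3 + (4/11)·12 = 5
E[X²] = (1/11)·4 + (3/11)·0 + (3/11)·9 + (4/11)·144 = 607/11
Var(X) = 607/11 − (5)² = 332/11

332/11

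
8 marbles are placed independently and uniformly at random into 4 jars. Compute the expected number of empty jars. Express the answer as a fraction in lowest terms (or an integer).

6561/16384

Let Xⱼ=1 if jar j is empty. P(Xⱼ=1) = ((4-1)/4)^8 = 6561/65536.
By linearity, E[#empty] = 4·6561/65536 = 6561/16384.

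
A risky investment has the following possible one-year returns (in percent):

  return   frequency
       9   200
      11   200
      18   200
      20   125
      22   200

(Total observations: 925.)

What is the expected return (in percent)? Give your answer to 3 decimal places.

Total = 925, so P(return=9) = 200/925, etc.
E[X] = (8/37)·9 + (8/37)·11 + (8/37)·18 + (5/37)·20 + (8/37)·22
     = 580/37 ≈ 15.676

15.676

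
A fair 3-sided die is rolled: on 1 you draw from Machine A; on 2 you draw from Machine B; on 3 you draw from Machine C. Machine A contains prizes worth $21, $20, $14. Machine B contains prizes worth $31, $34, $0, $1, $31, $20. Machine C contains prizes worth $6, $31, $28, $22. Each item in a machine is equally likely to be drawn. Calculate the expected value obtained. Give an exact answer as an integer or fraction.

715/36 dollars

E[X | Machine A] = (21 + 20 + 14)/3 = 55/3
E[X | Machine B] = (31 + 34 + 0 + 1 + 31 + 20)/6 = 39/2
E[X | Machine C] = (6 + 31 + 28 + 22)/4 = 87/4
E[X] = (1/3)·55/3 + (1/3)·39/2 + (1/3)·87/4 = 715/36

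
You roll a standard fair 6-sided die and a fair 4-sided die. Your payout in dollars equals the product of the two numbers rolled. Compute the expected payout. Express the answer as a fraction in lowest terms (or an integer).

35/4 dollars

Distribution of the product of the two numbers rolled: 1 w.p. 1/24, 2 w.p. 1/12, 3 w.p. 1/12, 4 w.p. 1/8, 5 w.p. 1/24, 6 w.p. 1/8, …
E[payout] = (1/24)·1 + (1/12)·2 + (1/12)·3 + (1/8)·4 + (1/24)·5 + (1/8)·6 + (1/12)·8 + (1/24)·9 + (1/24)·10 + (1/8)·12 + (1/24)·15 + (1/24)·16 + (1/24)·18 + (1/24)·20 + (1/24)·24 = 35/4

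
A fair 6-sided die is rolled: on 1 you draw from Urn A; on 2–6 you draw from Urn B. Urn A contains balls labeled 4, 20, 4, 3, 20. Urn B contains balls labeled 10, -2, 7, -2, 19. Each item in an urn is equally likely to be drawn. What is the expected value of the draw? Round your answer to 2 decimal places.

E[X | Urn A] = (4 + 20 + 4 + 3 + 20)/5 = 51/5
E[X | Urn B] = (10 − 2 + 7 − 2 + 19)/5 = 32/5
E[X] = (1/6)·51/5 + (5/6)·32/5 = 211/30 ≈ 7.03

7.03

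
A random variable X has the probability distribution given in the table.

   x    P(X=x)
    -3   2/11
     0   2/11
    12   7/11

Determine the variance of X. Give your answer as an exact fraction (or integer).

E[X] = (2/11)·(-3) + (2/11)·0 + (7/11)·12 = 78/11
E[X²] = (2/11)·9 + (2/11)·0 + (7/11)·144 = 1026/11
Var(X) = 1026/11 − (78/11)² = 5202/121

5202/121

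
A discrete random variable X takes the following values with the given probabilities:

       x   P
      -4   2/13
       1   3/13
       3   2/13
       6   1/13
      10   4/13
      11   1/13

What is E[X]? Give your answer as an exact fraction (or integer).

E[X] = (2/13)·(-4) + (3/13)·1 + (2/13)·3 + (1/13)·6 + (4/13)·10 + (1/13)·11
     = 58/13

58/13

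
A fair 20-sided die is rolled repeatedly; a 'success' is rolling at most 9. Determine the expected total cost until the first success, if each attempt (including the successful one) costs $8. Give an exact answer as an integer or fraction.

E[#attempts] = 1/p = 20/9; E[cost] = 8·20/9 = 160/9.

160/9 dollars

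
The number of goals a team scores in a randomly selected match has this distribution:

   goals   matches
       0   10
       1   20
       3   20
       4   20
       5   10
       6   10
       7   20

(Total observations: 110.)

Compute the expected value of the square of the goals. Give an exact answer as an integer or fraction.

Total = 110, so P(goals=0) = 10/110, etc.
E[X²] = (1/11)·0 + (2/11)·1 + (2/11)·9 + (2/11)·16 + (1/11)·25 + (1/11)·36 + (2/11)·49
     = 211/11

211/11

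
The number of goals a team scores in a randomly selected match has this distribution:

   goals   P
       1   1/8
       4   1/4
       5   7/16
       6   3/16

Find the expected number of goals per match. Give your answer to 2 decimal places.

E[X] = (1/8)·1 + (1/4)·4 + (7/16)·5 + (3/16)·6
     = 71/16 ≈ 4.44

4.44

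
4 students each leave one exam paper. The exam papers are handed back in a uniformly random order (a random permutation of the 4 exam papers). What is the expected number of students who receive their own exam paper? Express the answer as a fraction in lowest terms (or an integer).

Let Xᵢ = 1 if person i gets their own exam paper. For each i, P(Xᵢ=1) = 1/4.
By linearity of expectation, E[X₁+…+X_4] = 4·(1/4) = 1.

1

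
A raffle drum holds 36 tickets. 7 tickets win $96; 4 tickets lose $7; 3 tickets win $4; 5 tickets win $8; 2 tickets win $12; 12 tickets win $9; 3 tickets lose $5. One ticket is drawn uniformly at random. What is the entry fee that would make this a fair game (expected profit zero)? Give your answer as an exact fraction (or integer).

E[payout] = (7/36)·96 + (4/36)·(-7) + (3/36)·4 + (5/36)·8 + (2/36)·12 + (12/36)·9 + (3/36)·(-5) = 271/12
Fair fee = E[payout] = 271/12

271/12 dollars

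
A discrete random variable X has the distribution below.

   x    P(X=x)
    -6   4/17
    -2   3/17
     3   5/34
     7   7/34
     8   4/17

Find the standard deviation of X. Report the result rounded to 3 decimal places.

5.626

E[X] = 2, E[X²] = 606/17
Var(X) = E[X²] − (E[X])² = 606/17 − 4 = 538/17
SD(X) = √(538/17) ≈ 5.626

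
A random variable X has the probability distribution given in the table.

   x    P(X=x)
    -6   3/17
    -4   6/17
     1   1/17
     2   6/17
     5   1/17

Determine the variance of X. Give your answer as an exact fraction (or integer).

E[X] = (3/17)·(-6) + (6/17)·(-4) + (1/17)·1 + (6/17)·2 + (1/17)·5 = -24/17
E[X²] = (3/17)·36 + (6/17)·16 + (1/17)·1 + (6/17)·4 + (1/17)·25 = 254/17
Var(X) = 254/17 − (-24/17)² = 3742/289

3742/289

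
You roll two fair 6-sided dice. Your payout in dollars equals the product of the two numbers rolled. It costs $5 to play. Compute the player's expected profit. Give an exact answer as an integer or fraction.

Distribution of the product of the two numbers rolled: 1 w.p. 1/36, 2 w.p. 1/18, 3 w.p. 1/18, 4 w.p. 1/12, 5 w.p. 1/18, 6 w.p. 1/9, …
E[payout] = (1/36)·1 + (1/18)·2 + (1/18)·3 + (1/12)·4 + (1/18)·5 + (1/9)·6 + (1/18)·8 + (1/36)·9 + (1/18)·10 + (1/9)·12 + (1/18)·15 + (1/36)·16 + (1/18)·18 + (1/18)·20 + (1/18)·24 + (1/36)·25 + (1/18)·30 + (1/36)·36 = 49/4
Expected profit = 49/4 − 5 = 29/4

29/4 dollars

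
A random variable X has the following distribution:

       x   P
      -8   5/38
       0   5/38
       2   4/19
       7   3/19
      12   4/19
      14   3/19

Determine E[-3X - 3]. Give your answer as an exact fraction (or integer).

E[-3x-3] = (5/38)·21 + (5/38)·(-3) + (4/19)·(-9) + (3/19)·(-24) + (4/19)·(-39) + (3/19)·(-45)
     = -354/19

-354/19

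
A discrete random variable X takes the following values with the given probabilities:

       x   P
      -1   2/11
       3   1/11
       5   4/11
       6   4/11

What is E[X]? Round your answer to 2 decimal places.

4.09

E[X] = (2/11)·(-1) + (1/11)·3 + (4/11)·5 + (4/11)·6
     = 45/11 ≈ 4.09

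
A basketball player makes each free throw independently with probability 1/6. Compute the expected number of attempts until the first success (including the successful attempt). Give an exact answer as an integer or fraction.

6

For a geometric distribution, E[trials] = 1/p = 1/(1/6) = 6.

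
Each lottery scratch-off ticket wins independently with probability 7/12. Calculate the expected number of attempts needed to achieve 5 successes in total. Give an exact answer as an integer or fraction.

60/7

By linearity (sum of 5 independent geometric waits), E[trials] = 5/p = 5/(7/12) = 60/7.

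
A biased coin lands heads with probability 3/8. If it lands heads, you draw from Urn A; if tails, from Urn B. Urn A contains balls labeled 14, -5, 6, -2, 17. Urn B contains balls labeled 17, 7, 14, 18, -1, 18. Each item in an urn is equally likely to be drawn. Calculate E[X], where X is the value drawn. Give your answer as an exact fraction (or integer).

473/48

E[X | Urn A] = (14 − 5 + 6 − 2 + 17)/5 = 6
E[X | Urn B] = (17 + 7 + 14 + 18 − 1 + 18)/6 = 73/6
E[X] = (3/8)·6 + (5/8)·73/6 = 473/48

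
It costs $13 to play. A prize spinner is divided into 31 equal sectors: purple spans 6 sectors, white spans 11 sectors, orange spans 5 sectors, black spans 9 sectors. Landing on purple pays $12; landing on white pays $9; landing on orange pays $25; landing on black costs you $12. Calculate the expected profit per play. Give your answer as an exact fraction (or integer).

E[payout] = (6/31)·12 + (11/31)·9 + (5/31)·25 + (9/31)·(-12) = 188/31
Expected profit = 188/31 − 13 = -215/31

-215/31 dollars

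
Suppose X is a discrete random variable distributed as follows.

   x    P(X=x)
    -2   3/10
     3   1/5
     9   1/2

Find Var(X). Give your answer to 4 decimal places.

23.2500

E[X] = (3/10)·(-2) + (1/5)·3 + (1/2)·9 = 9/2
E[X²] = (3/10)·4 + (1/5)·9 + (1/2)·81 = 87/2
Var(X) = 87/2 − (9/2)² = 93/4 ≈ 23.2500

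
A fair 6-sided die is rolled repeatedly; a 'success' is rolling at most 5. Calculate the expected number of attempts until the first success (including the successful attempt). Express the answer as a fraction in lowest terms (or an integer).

6/5

For a geometric distribution, E[trials] = 1/p = 1/(5/6) = 6/5.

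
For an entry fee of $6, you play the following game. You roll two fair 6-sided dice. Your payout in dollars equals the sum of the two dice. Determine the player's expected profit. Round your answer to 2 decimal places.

$1.00

Distribution of the sum of the two dice: 2 w.p. 1/36, 3 w.p. 1/18, 4 w.p. 1/12, 5 w.p. 1/9, 6 w.p. 5/36, 7 w.p. 1/6, …
E[payout] = (1/36)·2 + (1/18)·3 + (1/12)·4 + (1/9)·5 + (5/36)·6 + (1/6)·7 + (5/36)·8 + (1/9)·9 + (1/12)·10 + (1/18)·11 + (1/36)·12 = 7
Expected profit = 7 − 6 = 1 ≈ $1.00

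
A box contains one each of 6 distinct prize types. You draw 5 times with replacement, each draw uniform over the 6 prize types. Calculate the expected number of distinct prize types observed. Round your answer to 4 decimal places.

Let Xⱼ=1 if type j appears at least once. P(Xⱼ=1) = 1 − ((6−1)/6)^5 = 4651/7776.
E[#distinct] = 6·4651/7776 = 4651/1296.
≈ 3.5887

3.5887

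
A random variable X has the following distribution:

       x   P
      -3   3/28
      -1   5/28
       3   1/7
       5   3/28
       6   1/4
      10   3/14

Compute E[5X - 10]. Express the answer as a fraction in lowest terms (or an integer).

E[5x-10] = (3/28)·(-25) + (5/28)·(-15) + (1/7)·5 + (3/28)·15 + (1/4)·20 + (3/14)·40
     = 295/28

295/28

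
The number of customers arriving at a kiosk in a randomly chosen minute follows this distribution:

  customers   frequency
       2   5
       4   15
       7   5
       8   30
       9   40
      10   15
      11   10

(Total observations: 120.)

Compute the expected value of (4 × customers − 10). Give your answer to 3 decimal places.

Total = 120, so P(customers=2) = 5/120, etc.
E[4x-10] = (1/24)·(-2) + (1/8)·6 + (1/24)·18 + (1/4)·22 + (1/3)·26 + (1/8)·30 + (1/12)·34
     = 133/6 ≈ 22.167

22.167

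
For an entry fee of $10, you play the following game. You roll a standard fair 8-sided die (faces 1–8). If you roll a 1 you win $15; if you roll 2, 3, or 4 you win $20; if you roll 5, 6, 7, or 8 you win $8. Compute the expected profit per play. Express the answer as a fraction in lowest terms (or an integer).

E[payout] = (1/2)·8 + (1/8)·15 + (3/8)·20 = 107/8
Expected profit = 107/8 − 10 = 27/8

27/8 dollars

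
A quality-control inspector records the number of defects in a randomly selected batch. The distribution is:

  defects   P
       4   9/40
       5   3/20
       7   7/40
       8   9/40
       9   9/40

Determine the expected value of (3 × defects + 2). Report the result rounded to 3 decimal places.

E[3x+2] = (9/40)·14 + (3/20)·17 + (7/40)·23 + (9/40)·26 + (9/40)·29
     = 221/10 ≈ 22.100

22.100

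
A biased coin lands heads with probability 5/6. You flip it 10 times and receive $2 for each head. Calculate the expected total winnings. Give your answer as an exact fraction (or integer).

50/3 dollars

E[#heads] = 10·5/6 = 25/3 (linearity over flips).
E[winnings] = 2·25/3 = 50/3.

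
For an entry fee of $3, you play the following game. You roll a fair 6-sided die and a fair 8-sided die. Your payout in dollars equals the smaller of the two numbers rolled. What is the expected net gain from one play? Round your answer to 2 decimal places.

-$0.23

Distribution of the smaller of the two numbers rolled: 1 w.p. 13/48, 2 w.p. 11/48, 3 w.p. 3/16, 4 w.p. 7/48, 5 w.p. 5/48, 6 w.p. 1/16
E[payout] = (13/48)·1 + (11/48)·2 + (3/16)·3 + (7/48)·4 + (5/48)·5 + (1/16)·6 = 133/48
Expected profit = 133/48 − 3 = -11/48 ≈ -$0.23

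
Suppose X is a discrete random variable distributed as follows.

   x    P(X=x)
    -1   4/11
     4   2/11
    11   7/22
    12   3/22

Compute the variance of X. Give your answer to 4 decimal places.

E[X] = (4/11)·(-1) + (2/11)·4 + (7/22)·11 + (3/22)·12 = 11/2
E[X²] = (4/11)·1 + (2/11)·16 + (7/22)·121 + (3/22)·144 = 1351/22
Var(X) = 1351/22 − (11/2)² = 1371/44 ≈ 31.1591

31.1591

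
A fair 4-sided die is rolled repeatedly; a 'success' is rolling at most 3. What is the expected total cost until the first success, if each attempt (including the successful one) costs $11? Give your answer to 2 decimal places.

E[#attempts] = 1/p = 4/3; E[cost] = 11·4/3 = 44/3.
≈ 14.67

$14.67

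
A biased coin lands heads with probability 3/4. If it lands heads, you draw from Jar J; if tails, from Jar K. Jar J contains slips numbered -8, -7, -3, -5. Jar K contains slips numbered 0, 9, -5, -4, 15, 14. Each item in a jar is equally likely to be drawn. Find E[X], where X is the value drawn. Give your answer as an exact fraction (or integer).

E[X | Jar J] = (-8 − 7 − 3 − 5)/4 = -23/4
E[X | Jar K] = (0 + 9 − 5 − 4 + 15 + 14)/6 = 29/6
E[X] = (3/4)·(-23/4) + (1/4)·29/6 = -149/48

-149/48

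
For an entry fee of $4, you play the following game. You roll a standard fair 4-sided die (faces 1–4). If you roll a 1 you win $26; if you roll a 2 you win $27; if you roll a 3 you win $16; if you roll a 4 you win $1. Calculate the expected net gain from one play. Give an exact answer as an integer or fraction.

27/2 dollars

E[payout] = (1/4)·1 + (1/4)·16 + (1/4)·26 + (1/4)·27 = 35/2
Expected profit = 35/2 − 4 = 27/2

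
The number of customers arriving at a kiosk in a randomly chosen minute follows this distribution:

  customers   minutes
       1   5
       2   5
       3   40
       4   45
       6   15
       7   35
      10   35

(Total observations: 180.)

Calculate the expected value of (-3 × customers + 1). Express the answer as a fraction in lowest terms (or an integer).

-47/3

Total = 180, so P(customers=1) = 5/180, etc.
E[-3x+1] = (1/36)·(-2) + (1/36)·(-5) + (2/9)·(-8) + (1/4)·(-11) + (1/12)·(-17) + (7/36)·(-20) + (7/36)·(-29)
     = -47/3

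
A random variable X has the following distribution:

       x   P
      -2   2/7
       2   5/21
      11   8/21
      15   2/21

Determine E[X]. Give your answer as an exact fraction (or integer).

E[X] = (2/7)·(-2) + (5/21)·2 + (8/21)·11 + (2/21)·15
     = 116/21

116/21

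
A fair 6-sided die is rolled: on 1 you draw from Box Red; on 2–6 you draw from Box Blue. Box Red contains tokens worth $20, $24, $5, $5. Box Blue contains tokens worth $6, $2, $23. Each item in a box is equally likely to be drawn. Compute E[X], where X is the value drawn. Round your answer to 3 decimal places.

E[X | Box Red] = (20 + 24 + 5 + 5)/4 = 27/2
E[X | Box Blue] = (6 + 2 + 23)/3 = 31/3
E[X] = (1/6)·27/2 + (5/6)·31/3 = 391/36 ≈ 10.861

$10.861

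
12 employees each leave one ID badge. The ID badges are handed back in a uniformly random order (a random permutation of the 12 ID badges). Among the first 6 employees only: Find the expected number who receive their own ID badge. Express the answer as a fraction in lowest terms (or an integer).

1/2

Let Xᵢ = 1 if person i gets their own ID badge. For each i, P(Xᵢ=1) = 1/12.
By linearity of expectation, E[X₁+…+X_6] = 6·(1/12) = 1/2.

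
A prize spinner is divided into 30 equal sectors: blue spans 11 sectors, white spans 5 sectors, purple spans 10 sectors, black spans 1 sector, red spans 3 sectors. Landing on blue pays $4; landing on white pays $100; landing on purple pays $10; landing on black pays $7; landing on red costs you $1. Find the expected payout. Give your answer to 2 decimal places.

E[payout] = (11/30)·4 + (5/30)·100 + (10/30)·10 + (1/30)·7 + (3/30)·(-1) = 108/5
≈ $21.60

$21.60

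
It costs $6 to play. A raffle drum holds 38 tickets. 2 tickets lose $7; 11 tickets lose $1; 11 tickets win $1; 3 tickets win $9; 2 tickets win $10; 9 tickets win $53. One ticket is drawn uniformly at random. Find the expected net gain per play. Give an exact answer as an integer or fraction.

141/19 dollars

E[payout] = (2/38)·(-7) + (11/38)·(-1) + (11/38)·1 + (3/38)·9 + (2/38)·10 + (9/38)·53 = 255/19
Expected profit = 255/19 − 6 = 141/19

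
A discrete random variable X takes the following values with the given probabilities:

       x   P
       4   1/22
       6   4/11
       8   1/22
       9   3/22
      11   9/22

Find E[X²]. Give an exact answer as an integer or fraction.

850/11

E[X²] = (1/22)·16 + (4/11)·36 + (1/22)·64 + (3/22)·81 + (9/22)·121
     = 850/11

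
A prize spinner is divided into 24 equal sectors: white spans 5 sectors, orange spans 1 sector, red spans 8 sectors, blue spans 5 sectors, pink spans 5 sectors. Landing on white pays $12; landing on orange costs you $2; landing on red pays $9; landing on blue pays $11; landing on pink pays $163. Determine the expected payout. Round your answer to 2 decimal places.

E[payout] = (5/24)·12 + (1/24)·(-2) + (8/24)·9 + (5/24)·11 + (5/24)·163 = 125/3
≈ $41.67

$41.67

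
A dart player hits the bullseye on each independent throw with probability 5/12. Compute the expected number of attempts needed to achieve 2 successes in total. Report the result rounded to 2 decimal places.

4.80

By linearity (sum of 2 independent geometric waits), E[trials] = 2/p = 2/(5/12) = 24/5.
≈ 4.80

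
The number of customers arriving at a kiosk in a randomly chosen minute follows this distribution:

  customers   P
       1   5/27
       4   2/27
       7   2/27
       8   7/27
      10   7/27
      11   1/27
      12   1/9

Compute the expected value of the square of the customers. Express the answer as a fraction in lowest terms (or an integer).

E[X²] = (5/27)·1 + (2/27)·16 + (2/27)·49 + (7/27)·64 + (7/27)·100 + (1/27)·121 + (1/9)·144
     = 68

68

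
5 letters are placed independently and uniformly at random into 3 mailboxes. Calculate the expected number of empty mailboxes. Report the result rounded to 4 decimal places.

0.3951

Let Xⱼ=1 if mailbox j is empty. P(Xⱼ=1) = ((3-1)/3)^5 = 32/243.
By linearity, E[#empty] = 3·32/243 = 32/81.
≈ 0.3951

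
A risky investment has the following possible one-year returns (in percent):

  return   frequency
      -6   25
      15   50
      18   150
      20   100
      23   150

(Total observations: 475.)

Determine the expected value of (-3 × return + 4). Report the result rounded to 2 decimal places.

Total = 475, so P(return=-6) = 25/475, etc.
E[-3x+4] = (1/19)·22 + (2/19)·(-41) + (6/19)·(-50) + (4/19)·(-56) + (6/19)·(-65)
     = -974/19 ≈ -51.26

-51.26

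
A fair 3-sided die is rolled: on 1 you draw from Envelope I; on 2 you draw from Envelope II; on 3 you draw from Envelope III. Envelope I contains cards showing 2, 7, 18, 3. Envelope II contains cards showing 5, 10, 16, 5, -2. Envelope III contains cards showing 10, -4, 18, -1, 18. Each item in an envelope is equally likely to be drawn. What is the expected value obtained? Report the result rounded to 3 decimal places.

E[X | Envelope I] = (2 + 7 + 18 + 3)/4 = 15/2
E[X | Envelope II] = (5 + 10 + 16 + 5 − 2)/5 = 34/5
E[X | Envelope III] = (10 − 4 + 18 − 1 + 18)/5 = 41/5
E[X] = (1/3)·15/2 + (1/3)·34/5 + (1/3)·41/5 = 15/2 ≈ 7.500

7.500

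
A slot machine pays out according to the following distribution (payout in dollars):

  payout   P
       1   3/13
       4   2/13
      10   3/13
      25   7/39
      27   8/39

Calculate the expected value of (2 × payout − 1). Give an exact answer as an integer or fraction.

E[2x-1] = (3/13)·1 + (2/13)·7 + (3/13)·19 + (7/39)·49 + (8/39)·53
     = 989/39

989/39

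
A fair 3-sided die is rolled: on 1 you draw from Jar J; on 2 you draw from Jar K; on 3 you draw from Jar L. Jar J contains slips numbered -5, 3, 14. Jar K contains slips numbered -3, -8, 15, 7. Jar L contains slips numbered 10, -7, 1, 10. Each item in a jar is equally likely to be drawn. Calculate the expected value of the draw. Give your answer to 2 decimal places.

3.42

E[X | Jar J] = (-5 + 3 + 14)/3 = 4
E[X | Jar K] = (-3 − 8 + 15 + 7)/4 = 11/4
E[X | Jar L] = (10 − 7 + 1 + 10)/4 = 7/2
E[X] = (1/3)·4 + (1/3)·11/4 + (1/3)·7/2 = 41/12 ≈ 3.42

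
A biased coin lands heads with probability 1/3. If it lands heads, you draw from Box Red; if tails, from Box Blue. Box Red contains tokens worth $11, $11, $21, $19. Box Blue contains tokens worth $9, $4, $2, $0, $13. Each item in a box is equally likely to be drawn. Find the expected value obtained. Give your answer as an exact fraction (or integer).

E[X | Box Red] = (11 + 11 + 21 + 19)/4 = 31/2
E[X | Box Blue] = (9 + 4 + 2 + 0 + 13)/5 = 28/5
E[X] = (1/3)·31/2 + (2/3)·28/5 = 89/10

89/10 dollars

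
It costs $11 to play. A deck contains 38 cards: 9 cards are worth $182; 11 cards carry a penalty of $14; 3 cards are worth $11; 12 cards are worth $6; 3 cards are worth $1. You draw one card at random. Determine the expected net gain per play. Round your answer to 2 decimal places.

$30.89

E[payout] = (9/38)·182 + (11/38)·(-14) + (3/38)·11 + (12/38)·6 + (3/38)·1 = 796/19
Expected profit = 796/19 − 11 = 587/19 ≈ $30.89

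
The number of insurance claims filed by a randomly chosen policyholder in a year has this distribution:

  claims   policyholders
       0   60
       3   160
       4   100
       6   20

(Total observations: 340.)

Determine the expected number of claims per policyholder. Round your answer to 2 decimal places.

Total = 340, so P(claims=0) = 60/340, etc.
E[X] = (3/17)·0 + (8/17)·3 + (5/17)·4 + (1/17)·6
     = 50/17 ≈ 2.94

2.94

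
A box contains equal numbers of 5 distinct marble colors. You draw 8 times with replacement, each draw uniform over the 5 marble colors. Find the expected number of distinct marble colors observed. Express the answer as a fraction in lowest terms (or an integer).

Let Xⱼ=1 if type j appears at least once. P(Xⱼ=1) = 1 − ((5−1)/5)^8 = 325089/390625.
E[#distinct] = 5·325089/390625 = 325089/78125.

325089/78125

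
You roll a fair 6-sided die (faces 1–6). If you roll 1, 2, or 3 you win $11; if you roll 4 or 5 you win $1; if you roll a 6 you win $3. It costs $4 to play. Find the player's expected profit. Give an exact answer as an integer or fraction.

E[payout] = (1/3)·1 + (1/6)·3 + (1/2)·11 = 19/3
Expected profit = 19/3 − 4 = 7/3

7/3 dollars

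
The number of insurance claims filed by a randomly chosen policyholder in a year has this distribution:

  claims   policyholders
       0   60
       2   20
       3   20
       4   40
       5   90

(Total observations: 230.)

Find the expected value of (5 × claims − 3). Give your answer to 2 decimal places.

Total = 230, so P(claims=0) = 60/230, etc.
E[5x-3] = (6/23)·(-3) + (2/23)·7 + (2/23)·12 + (4/23)·17 + (9/23)·22
     = 286/23 ≈ 12.43

12.43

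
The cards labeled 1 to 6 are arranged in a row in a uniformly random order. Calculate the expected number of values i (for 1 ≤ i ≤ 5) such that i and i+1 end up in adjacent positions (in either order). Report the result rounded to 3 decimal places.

For each i ∈ {1,…,5}, let Xᵢ = 1 if i and i+1 are adjacent. P(Xᵢ=1) = 2·(6−1)!/6! = 2/6.
By linearity, E[ΣXᵢ] = (5)·(2/6) = 5/3.
≈ 1.667

1.667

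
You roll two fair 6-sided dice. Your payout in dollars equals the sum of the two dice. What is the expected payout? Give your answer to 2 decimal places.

$7.00

Distribution of the sum of the two dice: 2 w.p. 1/36, 3 w.p. 1/18, 4 w.p. 1/12, 5 w.p. 1/9, 6 w.p. 5/36, 7 w.p. 1/6, …
E[payout] = (1/36)·2 + (1/18)·3 + (1/12)·4 + (1/9)·5 + (5/36)·6 + (1/6)·7 + (5/36)·8 + (1/9)·9 + (1/12)·10 + (1/18)·11 + (1/36)·12 = 7
≈ $7.00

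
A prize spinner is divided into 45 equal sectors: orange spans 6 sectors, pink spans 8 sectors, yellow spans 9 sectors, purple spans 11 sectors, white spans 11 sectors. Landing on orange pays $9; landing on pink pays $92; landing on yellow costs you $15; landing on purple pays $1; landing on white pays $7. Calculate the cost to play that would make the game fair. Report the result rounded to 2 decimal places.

E[payout] = (6/45)·9 + (8/45)·92 + (9/45)·(-15) + (11/45)·1 + (11/45)·7 = 743/45
Fair fee = E[payout] = 743/45 ≈ $16.51

$16.51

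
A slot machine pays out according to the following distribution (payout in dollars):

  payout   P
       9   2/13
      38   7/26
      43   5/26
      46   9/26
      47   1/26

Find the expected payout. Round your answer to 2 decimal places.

$37.62

E[X] = (2/13)·9 + (7/26)·38 + (5/26)·43 + (9/26)·46 + (1/26)·47
     = 489/13 ≈ 37.62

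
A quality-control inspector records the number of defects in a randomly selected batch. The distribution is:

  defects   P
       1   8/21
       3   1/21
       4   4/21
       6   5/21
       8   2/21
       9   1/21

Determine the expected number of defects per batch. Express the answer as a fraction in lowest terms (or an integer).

82/21

E[X] = (8/21)·1 + (1/21)·3 + (4/21)·4 + (5/21)·6 + (2/21)·8 + (1/21)·9
     = 82/21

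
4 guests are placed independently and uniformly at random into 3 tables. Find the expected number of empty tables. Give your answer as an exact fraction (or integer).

16/27

Let Xⱼ=1 if table j is empty. P(Xⱼ=1) = ((3-1)/3)^4 = 16/81.
By linearity, E[#empty] = 3·16/81 = 16/27.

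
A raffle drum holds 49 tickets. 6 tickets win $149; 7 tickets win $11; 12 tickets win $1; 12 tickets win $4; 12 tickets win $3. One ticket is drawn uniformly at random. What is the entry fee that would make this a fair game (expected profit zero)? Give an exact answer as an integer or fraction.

E[payout] = (6/49)·149 + (7/49)·11 + (12/49)·1 + (12/49)·4 + (12/49)·3 = 1067/49
Fair fee = E[payout] = 1067/49

1067/49 dollars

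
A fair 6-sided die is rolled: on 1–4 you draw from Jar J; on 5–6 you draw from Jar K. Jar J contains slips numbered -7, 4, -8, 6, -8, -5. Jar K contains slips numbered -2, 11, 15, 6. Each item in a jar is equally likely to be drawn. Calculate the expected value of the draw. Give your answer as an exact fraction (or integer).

1/2

E[X | Jar J] = (-7 + 4 − 8 + 6 − 8 − 5)/6 = -3
E[X | Jar K] = (-2 + 11 + 15 + 6)/4 = 15/2
E[X] = (2/3)·(-3) + (1/3)·15/2 = 1/2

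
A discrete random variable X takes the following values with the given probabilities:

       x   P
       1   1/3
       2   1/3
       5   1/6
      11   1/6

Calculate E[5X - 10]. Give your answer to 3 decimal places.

8.333

E[5x-10] = (1/3)·(-5) + (1/3)·0 + (1/6)·15 + (1/6)·45
     = 25/3 ≈ 8.333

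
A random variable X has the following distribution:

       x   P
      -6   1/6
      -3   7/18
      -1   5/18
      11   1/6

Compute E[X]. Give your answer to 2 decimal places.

-0.61

E[X] = (1/6)·(-6) + (7/18)·(-3) + (5/18)·(-1) + (1/6)·11
     = -11/18 ≈ -0.61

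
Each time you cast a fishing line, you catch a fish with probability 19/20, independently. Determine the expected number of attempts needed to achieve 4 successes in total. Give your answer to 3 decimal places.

By linearity (sum of 4 independent geometric waits), E[trials] = 4/p = 4/(19/20) = 80/19.
≈ 4.211

4.211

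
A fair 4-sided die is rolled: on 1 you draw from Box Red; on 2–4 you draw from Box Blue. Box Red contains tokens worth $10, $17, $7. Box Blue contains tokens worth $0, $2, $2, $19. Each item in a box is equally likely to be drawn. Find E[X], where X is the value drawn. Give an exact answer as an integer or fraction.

343/48 dollars

E[X | Box Red] = (10 + 17 + 7)/3 = 34/3
E[X | Box Blue] = (0 + 2 + 2 + 19)/4 = 23/4
E[X] = (1/4)·34/3 + (3/4)·23/4 = 343/48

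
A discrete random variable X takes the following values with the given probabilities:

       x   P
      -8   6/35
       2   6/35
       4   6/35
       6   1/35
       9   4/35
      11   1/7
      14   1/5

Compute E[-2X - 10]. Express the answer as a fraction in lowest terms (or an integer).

E[-2x-10] = (6/35)·6 + (6/35)·(-14) + (6/35)·(-18) + (1/35)·(-22) + (4/35)·(-28) + (1/7)·(-32) + (1/5)·(-38)
     = -716/35

-716/35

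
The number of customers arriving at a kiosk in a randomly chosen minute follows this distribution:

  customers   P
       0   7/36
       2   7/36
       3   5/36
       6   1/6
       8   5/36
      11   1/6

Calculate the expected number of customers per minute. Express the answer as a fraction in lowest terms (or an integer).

19/4

E[X] = (7/36)·0 + (7/36)·2 + (5/36)·3 + (1/6)·6 + (5/36)·8 + (1/6)·11
     = 19/4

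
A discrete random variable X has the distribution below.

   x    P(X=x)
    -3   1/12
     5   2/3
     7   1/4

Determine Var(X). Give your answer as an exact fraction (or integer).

E[X] = (1/12)·(-3) + (2/3)·5 + (1/4)·7 = 29/6
E[X²] = (1/12)·9 + (2/3)·25 + (1/4)·49 = 89/3
Var(X) = 89/3 − (29/6)² = 227/36

227/36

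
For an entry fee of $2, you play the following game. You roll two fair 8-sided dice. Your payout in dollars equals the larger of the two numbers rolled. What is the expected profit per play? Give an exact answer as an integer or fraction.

61/16 dollars

Distribution of the larger of the two numbers rolled: 1 w.p. 1/64, 2 w.p. 3/64, 3 w.p. 5/64, 4 w.p. 7/64, 5 w.p. 9/64, 6 w.p. 11/64, …
E[payout] = (1/64)·1 + (3/64)·2 + (5/64)·3 + (7/64)·4 + (9/64)·5 + (11/64)·6 + (13/64)·7 + (15/64)·8 = 93/16
Expected profit = 93/16 − 2 = 61/16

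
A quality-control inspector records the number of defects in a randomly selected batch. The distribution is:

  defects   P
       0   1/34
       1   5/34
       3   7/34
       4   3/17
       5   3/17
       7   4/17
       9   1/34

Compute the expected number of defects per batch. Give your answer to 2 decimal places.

4.26

E[X] = (1/34)·0 + (5/34)·1 + (7/34)·3 + (3/17)·4 + (3/17)·5 + (4/17)·7 + (1/34)·9
     = 145/34 ≈ 4.26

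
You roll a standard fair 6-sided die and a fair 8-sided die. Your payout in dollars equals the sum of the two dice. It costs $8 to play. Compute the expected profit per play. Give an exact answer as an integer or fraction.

$0

Distribution of the sum of the two dice: 2 w.p. 1/48, 3 w.p. 1/24, 4 w.p. 1/16, 5 w.p. 1/12, 6 w.p. 5/48, 7 w.p. 1/8, …
E[payout] = (1/48)·2 + (1/24)·3 + (1/16)·4 + (1/12)·5 + (5/48)·6 + (1/8)·7 + (1/8)·8 + (1/8)·9 + (5/48)·10 + (1/12)·11 + (1/16)·12 + (1/24)·13 + (1/48)·14 = 8
Expected profit = 8 − 8 = 0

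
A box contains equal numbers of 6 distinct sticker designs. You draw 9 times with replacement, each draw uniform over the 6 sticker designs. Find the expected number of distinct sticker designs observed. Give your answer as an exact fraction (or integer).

Let Xⱼ=1 if type j appears at least once. P(Xⱼ=1) = 1 − ((6−1)/6)^9 = 8124571/10077696.
E[#distinct] = 6·8124571/10077696 = 8124571/1679616.

8124571/1679616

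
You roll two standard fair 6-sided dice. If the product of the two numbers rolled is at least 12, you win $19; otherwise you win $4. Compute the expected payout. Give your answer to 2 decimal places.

$11.08

E[payout] = (19/36)·4 + (17/36)·19 = 133/12
≈ $11.08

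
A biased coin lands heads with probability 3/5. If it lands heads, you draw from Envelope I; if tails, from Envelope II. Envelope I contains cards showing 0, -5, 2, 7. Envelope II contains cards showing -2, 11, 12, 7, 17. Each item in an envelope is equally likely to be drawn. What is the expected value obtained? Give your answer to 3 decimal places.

E[X | Envelope I] = (0 − 5 + 2 + 7)/4 = 1
E[X | Envelope II] = (-2 + 11 + 12 + 7 + 17)/5 = 9
E[X] = (3/5)·1 + (2/5)·9 = 21/5 ≈ 4.200

4.200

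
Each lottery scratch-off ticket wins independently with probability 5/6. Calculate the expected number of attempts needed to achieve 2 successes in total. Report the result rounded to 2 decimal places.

By linearity (sum of 2 independent geometric waits), E[trials] = 2/p = 2/(5/6) = 12/5.
≈ 2.40

2.40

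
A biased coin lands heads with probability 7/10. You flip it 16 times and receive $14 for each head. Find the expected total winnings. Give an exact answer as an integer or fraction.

784/5 dollars

E[#heads] = 16·7/10 = 56/5 (linearity over flips).
E[winnings] = 14·56/5 = 784/5.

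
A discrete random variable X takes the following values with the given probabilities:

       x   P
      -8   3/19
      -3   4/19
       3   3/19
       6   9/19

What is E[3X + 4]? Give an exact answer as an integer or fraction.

157/19

E[3x+4] = (3/19)·(-20) + (4/19)·(-5) + (3/19)·13 + (9/19)·22
     = 157/19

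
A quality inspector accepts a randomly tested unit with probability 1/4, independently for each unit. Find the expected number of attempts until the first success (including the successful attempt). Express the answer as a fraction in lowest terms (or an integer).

4

For a geometric distribution, E[trials] = 1/p = 1/(1/4) = 4.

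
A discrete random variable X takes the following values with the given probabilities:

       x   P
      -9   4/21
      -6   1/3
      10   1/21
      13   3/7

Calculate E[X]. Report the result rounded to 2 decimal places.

E[X] = (4/21)·(-9) + (1/3)·(-6) + (1/21)·10 + (3/7)·13
     = 7/3 ≈ 2.33

2.33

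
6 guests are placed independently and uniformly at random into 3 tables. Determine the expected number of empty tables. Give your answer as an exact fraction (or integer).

Let Xⱼ=1 if table j is empty. P(Xⱼ=1) = ((3-1)/3)^6 = 64/729.
By linearity, E[#empty] = 3·64/729 = 64/243.

64/243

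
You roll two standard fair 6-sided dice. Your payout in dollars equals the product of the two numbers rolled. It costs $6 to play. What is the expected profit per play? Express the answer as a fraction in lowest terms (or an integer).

Distribution of the product of the two numbers rolled: 1 w.p. 1/36, 2 w.p. 1/18, 3 w.p. 1/18, 4 w.p. 1/12, 5 w.p. 1/18, 6 w.p. 1/9, …
E[payout] = (1/36)·1 + (1/18)·2 + (1/18)·3 + (1/12)·4 + (1/18)·5 + (1/9)·6 + (1/18)·8 + (1/36)·9 + (1/18)·10 + (1/9)·12 + (1/18)·15 + (1/36)·16 + (1/18)·18 + (1/18)·20 + (1/18)·24 + (1/36)·25 + (1/18)·30 + (1/36)·36 = 49/4
Expected profit = 49/4 − 6 = 25/4

25/4 dollars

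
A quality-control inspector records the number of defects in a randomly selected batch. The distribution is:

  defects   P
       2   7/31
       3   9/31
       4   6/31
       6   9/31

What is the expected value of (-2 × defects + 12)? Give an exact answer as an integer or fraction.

E[-2x+12] = (7/31)·8 + (9/31)·6 + (6/31)·4 + (9/31)·0
     = 134/31

134/31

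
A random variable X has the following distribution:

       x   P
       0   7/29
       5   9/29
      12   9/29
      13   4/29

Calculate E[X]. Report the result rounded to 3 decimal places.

7.069

E[X] = (7/29)·0 + (9/29)·5 + (9/29)·12 + (4/29)·13
     = 205/29 ≈ 7.069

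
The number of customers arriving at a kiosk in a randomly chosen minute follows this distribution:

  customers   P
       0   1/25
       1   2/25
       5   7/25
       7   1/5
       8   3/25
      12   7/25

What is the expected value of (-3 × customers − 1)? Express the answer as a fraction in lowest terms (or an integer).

E[-3x-1] = (1/25)·(-1) + (2/25)·(-4) + (7/25)·(-16) + (1/5)·(-22) + (3/25)·(-25) + (7/25)·(-37)
     = -113/5

-113/5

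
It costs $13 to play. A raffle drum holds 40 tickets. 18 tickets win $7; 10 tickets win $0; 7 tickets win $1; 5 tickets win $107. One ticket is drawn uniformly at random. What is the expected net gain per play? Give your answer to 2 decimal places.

E[payout] = (18/40)·7 + (10/40)·0 + (7/40)·1 + (5/40)·107 = 167/10
Expected profit = 167/10 − 13 = 37/10 ≈ $3.70

$3.70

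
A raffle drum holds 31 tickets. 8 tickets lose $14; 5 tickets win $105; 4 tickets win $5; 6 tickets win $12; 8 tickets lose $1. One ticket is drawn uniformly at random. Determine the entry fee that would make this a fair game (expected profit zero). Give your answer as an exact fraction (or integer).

E[payout] = (8/31)·(-14) + (5/31)·105 + (4/31)·5 + (6/31)·12 + (8/31)·(-1) = 497/31
Fair fee = E[payout] = 497/31

497/31 dollars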